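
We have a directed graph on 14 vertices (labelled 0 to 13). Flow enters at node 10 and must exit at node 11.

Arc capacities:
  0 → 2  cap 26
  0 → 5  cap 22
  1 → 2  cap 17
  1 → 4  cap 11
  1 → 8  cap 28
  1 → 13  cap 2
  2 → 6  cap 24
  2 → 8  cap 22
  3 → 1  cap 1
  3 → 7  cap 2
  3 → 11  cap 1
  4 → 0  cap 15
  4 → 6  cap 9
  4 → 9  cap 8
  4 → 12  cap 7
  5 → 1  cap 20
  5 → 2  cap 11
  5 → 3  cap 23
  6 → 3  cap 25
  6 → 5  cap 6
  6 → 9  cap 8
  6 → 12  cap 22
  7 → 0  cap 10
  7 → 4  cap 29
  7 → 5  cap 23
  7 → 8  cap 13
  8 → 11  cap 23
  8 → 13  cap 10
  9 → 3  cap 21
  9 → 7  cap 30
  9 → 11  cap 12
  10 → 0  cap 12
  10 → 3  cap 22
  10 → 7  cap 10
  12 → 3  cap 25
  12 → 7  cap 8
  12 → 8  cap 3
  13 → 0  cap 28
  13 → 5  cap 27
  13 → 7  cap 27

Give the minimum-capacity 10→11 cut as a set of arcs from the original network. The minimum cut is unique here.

augment #1: 10→3→11 push 1
augment #2: 10→7→8→11 push 10
augment #3: 10→0→2→8→11 push 12
augment #4: 10→3→1→8→11 push 1
augment #5: 10→3→7→4→9→11 push 2
max flow = 26; residual-reachable set from 10 gives S-side
cut edges (S→T): {(3,1), (3,7), (3,11), (10,0), (10,7)} total cap 26

Min-cut arcs: {(3,1), (3,7), (3,11), (10,0), (10,7)} (total capacity 26)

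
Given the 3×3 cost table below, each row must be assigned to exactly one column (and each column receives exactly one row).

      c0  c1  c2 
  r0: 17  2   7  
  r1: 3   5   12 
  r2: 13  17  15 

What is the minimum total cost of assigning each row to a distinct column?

Minimum assignment cost: 20

optimal assignment: row0→col1 (cost 2), row1→col0 (cost 3), row2→col2 (cost 15)
total = 2 + 3 + 15 = 20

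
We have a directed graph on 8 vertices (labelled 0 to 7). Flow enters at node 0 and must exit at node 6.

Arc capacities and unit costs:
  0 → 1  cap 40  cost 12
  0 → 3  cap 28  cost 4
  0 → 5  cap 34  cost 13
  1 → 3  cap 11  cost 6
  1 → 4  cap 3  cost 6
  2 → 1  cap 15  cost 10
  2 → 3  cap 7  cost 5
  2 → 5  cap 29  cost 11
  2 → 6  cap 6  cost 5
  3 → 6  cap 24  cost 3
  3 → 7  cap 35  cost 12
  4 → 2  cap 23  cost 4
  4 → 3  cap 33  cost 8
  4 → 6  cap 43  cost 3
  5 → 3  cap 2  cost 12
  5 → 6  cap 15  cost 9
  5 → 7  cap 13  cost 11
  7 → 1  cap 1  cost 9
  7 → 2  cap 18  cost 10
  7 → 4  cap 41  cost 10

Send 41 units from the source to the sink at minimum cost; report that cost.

Minimum cost for 41 units: 539

shortest-cost path #1: 0→3→6 push 24 @ unit cost 7 (adds 168)
shortest-cost path #2: 0→1→4→6 push 3 @ unit cost 21 (adds 63)
shortest-cost path #3: 0→5→6 push 14 @ unit cost 22 (adds 308)
total cost = 539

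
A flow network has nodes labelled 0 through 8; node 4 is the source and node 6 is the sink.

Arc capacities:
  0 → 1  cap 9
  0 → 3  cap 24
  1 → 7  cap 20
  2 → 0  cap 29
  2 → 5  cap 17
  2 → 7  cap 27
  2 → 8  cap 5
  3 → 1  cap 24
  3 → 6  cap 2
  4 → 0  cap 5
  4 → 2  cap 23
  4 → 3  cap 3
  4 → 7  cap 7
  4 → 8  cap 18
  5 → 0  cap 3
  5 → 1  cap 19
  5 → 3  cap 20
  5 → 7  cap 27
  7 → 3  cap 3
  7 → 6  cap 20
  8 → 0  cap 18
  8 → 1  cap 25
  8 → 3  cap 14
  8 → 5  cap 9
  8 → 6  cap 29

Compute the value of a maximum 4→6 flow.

Maximum flow value: 45

augment #1: 4→3→6 bottleneck 2, total now 2
augment #2: 4→7→6 bottleneck 7, total now 9
augment #3: 4→8→6 bottleneck 18, total now 27
augment #4: 4→2→7→6 bottleneck 13, total now 40
augment #5: 4→2→8→6 bottleneck 5, total now 45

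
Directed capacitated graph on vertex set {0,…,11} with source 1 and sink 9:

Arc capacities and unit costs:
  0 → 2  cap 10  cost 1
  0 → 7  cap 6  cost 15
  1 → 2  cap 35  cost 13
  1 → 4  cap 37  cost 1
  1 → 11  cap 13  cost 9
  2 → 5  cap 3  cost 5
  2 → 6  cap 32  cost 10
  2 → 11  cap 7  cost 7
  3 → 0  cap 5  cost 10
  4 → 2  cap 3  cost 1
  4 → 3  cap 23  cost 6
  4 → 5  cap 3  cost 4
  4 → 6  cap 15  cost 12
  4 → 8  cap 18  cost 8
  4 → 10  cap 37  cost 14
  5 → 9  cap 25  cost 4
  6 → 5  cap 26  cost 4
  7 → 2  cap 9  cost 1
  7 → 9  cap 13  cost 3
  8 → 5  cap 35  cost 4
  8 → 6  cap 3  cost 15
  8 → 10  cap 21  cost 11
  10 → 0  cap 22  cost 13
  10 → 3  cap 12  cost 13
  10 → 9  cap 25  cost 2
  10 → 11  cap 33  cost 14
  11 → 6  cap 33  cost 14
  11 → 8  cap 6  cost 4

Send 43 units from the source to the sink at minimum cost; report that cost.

shortest-cost path #1: 1→4→5→9 push 3 @ unit cost 9 (adds 27)
shortest-cost path #2: 1→4→2→5→9 push 3 @ unit cost 11 (adds 33)
shortest-cost path #3: 1→4→10→9 push 25 @ unit cost 17 (adds 425)
shortest-cost path #4: 1→4→8→5→9 push 6 @ unit cost 17 (adds 102)
shortest-cost path #5: 1→11→8→5→9 push 6 @ unit cost 21 (adds 126)
total cost = 713

Minimum cost for 43 units: 713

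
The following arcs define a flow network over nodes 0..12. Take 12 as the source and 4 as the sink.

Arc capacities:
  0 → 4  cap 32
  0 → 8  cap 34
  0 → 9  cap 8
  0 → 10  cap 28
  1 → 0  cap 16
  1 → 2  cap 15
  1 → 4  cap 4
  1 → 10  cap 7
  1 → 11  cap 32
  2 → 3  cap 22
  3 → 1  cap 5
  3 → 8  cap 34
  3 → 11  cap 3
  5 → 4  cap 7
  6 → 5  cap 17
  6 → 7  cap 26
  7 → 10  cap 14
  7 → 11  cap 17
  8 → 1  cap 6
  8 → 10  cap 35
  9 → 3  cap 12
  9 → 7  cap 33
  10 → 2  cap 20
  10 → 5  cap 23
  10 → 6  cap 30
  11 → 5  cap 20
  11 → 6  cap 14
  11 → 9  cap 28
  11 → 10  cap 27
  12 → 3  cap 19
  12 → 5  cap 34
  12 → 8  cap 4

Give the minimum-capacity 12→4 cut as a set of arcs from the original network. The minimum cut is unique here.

augment #1: 12→5→4 push 7
augment #2: 12→3→1→4 push 4
augment #3: 12→3→1→0→4 push 1
augment #4: 12→8→1→0→4 push 4
augment #5: 12→3→8→1→0→4 push 2
max flow = 18; residual-reachable set from 12 gives S-side
cut edges (S→T): {(3,1), (5,4), (8,1)} total cap 18

Min-cut arcs: {(3,1), (5,4), (8,1)} (total capacity 18)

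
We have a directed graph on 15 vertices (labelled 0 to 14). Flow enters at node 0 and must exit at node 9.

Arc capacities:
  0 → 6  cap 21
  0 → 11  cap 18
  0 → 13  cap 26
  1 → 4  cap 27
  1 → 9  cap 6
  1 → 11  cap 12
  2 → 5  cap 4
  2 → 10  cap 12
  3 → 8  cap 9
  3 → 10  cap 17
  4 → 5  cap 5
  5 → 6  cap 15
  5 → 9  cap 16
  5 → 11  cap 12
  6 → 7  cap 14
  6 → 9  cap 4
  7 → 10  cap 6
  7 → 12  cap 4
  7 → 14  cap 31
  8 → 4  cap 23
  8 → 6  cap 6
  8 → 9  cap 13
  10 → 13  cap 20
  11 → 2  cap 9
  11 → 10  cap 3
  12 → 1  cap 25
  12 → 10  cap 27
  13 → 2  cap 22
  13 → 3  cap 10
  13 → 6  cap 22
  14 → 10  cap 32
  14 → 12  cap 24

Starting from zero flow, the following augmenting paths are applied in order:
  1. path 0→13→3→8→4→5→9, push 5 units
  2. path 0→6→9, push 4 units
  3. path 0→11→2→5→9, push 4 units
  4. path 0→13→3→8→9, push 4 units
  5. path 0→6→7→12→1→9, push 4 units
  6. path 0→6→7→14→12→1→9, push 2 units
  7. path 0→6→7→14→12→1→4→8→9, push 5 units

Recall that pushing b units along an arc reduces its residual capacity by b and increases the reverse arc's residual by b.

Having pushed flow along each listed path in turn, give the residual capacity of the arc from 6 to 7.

Residual capacity of (6,7): 3

after path 1 (0→13→3→8→4→5→9, push 5): res(6,7)=14
after path 2 (0→6→9, push 4): res(6,7)=14
after path 3 (0→11→2→5→9, push 4): res(6,7)=14
after path 4 (0→13→3→8→9, push 4): res(6,7)=14
after path 5 (0→6→7→12→1→9, push 4): res(6,7)=10
after path 6 (0→6→7→14→12→1→9, push 2): res(6,7)=8
after path 7 (0→6→7→14→12→1→4→8→9, push 5): res(6,7)=3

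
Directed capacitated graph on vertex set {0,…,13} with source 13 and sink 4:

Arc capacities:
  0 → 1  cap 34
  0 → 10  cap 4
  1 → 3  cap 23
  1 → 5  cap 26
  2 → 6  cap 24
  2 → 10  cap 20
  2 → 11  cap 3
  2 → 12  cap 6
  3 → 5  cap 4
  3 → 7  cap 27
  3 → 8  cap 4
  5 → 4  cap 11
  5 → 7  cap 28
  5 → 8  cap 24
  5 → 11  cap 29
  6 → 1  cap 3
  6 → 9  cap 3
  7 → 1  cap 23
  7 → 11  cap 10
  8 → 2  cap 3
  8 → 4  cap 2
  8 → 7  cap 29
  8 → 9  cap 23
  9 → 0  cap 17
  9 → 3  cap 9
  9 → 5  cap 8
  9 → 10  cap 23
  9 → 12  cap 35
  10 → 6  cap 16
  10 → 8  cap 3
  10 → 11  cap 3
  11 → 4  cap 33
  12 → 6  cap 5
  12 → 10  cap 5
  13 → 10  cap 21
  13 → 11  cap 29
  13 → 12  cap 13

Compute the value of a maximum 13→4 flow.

Maximum flow value: 41

augment #1: 13→11→4 bottleneck 29, total now 29
augment #2: 13→10→8→4 bottleneck 2, total now 31
augment #3: 13→10→11→4 bottleneck 3, total now 34
augment #4: 13→10→6→1→5→4 bottleneck 3, total now 37
augment #5: 13→10→6→9→5→4 bottleneck 3, total now 40
augment #6: 13→10→8→2→11→4 bottleneck 1, total now 41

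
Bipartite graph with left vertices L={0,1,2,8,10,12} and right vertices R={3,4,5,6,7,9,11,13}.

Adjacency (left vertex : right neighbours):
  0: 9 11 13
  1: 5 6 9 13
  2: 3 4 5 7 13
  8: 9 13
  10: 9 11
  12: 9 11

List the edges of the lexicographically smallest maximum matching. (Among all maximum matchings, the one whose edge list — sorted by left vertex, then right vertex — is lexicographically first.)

Lex-smallest maximum matching: {(0,9), (1,5), (2,3), (8,13), (10,11)}

|M| = 5 (so the lex-smallest maximum matching has 5 edges)
process left vertices in ascending order; for each, take the smallest-labelled available neighbour that still permits 5 edges overall, or leave it unmatched if none does
lex-smallest matching: {0-9, 1-5, 2-3, 8-13, 10-11}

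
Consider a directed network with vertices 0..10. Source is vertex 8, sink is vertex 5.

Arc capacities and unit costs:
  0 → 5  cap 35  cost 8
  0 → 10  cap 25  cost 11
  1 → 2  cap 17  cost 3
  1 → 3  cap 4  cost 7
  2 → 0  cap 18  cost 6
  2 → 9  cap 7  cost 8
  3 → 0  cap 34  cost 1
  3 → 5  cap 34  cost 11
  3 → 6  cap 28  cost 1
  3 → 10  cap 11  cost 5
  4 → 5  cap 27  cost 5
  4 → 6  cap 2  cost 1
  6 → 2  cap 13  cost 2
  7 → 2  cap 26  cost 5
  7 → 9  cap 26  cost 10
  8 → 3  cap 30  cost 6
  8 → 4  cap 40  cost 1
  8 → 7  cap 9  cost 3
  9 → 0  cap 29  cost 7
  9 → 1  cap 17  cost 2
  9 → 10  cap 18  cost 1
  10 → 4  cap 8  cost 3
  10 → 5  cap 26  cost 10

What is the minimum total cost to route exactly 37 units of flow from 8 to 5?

shortest-cost path #1: 8→4→5 push 27 @ unit cost 6 (adds 162)
shortest-cost path #2: 8→3→0→5 push 10 @ unit cost 15 (adds 150)
total cost = 312

Minimum cost for 37 units: 312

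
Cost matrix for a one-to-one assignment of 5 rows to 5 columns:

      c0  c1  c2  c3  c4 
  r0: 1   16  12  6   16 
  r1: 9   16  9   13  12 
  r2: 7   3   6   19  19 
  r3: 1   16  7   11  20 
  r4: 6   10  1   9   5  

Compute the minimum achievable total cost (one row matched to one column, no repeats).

optimal assignment: row0→col3 (cost 6), row1→col4 (cost 12), row2→col1 (cost 3), row3→col0 (cost 1), row4→col2 (cost 1)
total = 6 + 12 + 3 + 1 + 1 = 23

Minimum assignment cost: 23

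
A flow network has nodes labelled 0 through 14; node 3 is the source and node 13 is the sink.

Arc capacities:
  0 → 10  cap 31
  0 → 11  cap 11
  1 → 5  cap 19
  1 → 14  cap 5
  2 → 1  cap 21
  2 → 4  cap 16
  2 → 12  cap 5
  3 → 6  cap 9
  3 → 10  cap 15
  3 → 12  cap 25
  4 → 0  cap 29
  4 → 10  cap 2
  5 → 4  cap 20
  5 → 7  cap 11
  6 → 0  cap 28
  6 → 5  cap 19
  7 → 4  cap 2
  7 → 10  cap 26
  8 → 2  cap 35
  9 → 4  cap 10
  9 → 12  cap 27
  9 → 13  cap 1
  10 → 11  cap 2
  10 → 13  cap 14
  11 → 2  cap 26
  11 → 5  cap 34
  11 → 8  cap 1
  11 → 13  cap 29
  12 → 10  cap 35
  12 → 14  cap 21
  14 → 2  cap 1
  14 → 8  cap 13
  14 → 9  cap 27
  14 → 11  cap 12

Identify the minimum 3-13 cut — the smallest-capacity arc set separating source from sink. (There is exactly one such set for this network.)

Min-cut arcs: {(0,11), (9,13), (10,11), (10,13), (14,11)} (total capacity 40)

augment #1: 3→10→13 push 14
augment #2: 3→10→11→13 push 1
augment #3: 3→6→0→11→13 push 9
augment #4: 3→12→10→11→13 push 1
augment #5: 3→12→14→9→13 push 1
augment #6: 3→12→14→11→13 push 12
augment #7: 3→12→14→2→4→0→11→13 push 1
augment #8: 3→12→14→9→4→0→11→13 push 1
max flow = 40; residual-reachable set from 3 gives S-side
cut edges (S→T): {(0,11), (9,13), (10,11), (10,13), (14,11)} total cap 40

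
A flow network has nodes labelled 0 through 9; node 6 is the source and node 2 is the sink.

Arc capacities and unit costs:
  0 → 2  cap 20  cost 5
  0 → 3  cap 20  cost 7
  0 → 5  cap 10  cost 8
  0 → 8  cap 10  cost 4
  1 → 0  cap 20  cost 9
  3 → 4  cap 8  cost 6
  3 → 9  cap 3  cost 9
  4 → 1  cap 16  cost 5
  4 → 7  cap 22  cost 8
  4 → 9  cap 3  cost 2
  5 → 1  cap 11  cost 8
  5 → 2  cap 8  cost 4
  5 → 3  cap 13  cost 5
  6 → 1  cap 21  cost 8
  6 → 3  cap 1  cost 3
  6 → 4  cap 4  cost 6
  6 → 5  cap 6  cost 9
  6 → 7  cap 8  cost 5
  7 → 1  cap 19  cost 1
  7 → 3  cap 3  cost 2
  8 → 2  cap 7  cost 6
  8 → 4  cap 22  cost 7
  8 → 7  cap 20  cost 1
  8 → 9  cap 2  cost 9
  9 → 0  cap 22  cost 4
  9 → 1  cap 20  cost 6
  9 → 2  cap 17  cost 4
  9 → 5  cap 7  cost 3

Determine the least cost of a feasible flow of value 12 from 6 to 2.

shortest-cost path #1: 6→4→9→2 push 3 @ unit cost 12 (adds 36)
shortest-cost path #2: 6→5→2 push 6 @ unit cost 13 (adds 78)
shortest-cost path #3: 6→3→9→2 push 1 @ unit cost 16 (adds 16)
shortest-cost path #4: 6→7→3→9→2 push 2 @ unit cost 20 (adds 40)
total cost = 170

Minimum cost for 12 units: 170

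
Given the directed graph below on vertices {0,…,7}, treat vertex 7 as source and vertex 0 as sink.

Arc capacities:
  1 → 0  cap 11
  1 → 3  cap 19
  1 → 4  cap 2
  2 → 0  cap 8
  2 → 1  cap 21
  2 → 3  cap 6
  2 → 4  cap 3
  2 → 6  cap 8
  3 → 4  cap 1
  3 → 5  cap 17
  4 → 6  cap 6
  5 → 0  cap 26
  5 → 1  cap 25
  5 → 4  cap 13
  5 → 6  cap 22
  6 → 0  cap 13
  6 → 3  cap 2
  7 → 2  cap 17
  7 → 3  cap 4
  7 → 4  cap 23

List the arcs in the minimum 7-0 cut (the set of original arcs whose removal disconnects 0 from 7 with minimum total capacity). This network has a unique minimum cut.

Min-cut arcs: {(4,6), (7,2), (7,3)} (total capacity 27)

augment #1: 7→2→0 push 8
augment #2: 7→2→1→0 push 9
augment #3: 7→3→5→0 push 4
augment #4: 7→4→6→0 push 6
max flow = 27; residual-reachable set from 7 gives S-side
cut edges (S→T): {(4,6), (7,2), (7,3)} total cap 27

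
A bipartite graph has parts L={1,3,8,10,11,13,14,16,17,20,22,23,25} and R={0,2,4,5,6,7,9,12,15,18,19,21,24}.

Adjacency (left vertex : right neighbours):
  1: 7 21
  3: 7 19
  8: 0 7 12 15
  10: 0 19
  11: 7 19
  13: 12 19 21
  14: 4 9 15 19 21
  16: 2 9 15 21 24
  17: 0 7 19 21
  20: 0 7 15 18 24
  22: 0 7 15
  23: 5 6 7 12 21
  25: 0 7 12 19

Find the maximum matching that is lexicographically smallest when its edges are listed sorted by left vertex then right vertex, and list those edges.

|M| = 10 (so the lex-smallest maximum matching has 10 edges)
process left vertices in ascending order; for each, take the smallest-labelled available neighbour that still permits 10 edges overall, or leave it unmatched if none does
lex-smallest matching: {1-7, 3-19, 8-0, 13-12, 14-4, 16-2, 17-21, 20-18, 22-15, 23-5}

Lex-smallest maximum matching: {(1,7), (3,19), (8,0), (13,12), (14,4), (16,2), (17,21), (20,18), (22,15), (23,5)}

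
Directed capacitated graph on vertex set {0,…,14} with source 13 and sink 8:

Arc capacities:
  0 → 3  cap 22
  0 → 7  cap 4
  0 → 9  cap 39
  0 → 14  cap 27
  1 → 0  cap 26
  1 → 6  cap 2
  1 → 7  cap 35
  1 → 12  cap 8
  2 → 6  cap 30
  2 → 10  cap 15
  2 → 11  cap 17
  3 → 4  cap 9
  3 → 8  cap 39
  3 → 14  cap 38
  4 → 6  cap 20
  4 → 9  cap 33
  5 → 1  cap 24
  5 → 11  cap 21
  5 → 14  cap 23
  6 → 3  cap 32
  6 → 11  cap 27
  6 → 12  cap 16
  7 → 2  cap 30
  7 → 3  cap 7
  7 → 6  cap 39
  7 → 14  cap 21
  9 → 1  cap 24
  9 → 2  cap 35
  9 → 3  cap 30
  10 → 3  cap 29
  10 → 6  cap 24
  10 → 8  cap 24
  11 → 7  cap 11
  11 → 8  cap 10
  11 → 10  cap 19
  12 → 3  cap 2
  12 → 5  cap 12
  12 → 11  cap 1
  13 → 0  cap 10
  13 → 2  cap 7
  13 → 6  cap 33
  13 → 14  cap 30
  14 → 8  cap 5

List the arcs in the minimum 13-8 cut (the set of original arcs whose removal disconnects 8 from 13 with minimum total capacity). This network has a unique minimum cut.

augment #1: 13→14→8 push 5
augment #2: 13→0→3→8 push 10
augment #3: 13→2→10→8 push 7
augment #4: 13→6→3→8 push 29
augment #5: 13→6→11→8 push 4
max flow = 55; residual-reachable set from 13 gives S-side
cut edges (S→T): {(13,0), (13,2), (13,6), (14,8)} total cap 55

Min-cut arcs: {(13,0), (13,2), (13,6), (14,8)} (total capacity 55)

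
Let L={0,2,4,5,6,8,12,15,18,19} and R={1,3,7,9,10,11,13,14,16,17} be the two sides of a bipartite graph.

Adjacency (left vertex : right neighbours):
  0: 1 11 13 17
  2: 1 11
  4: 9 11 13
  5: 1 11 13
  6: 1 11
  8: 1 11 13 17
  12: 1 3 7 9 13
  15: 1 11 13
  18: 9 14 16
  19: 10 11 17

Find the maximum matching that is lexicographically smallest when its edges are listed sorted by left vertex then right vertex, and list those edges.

|M| = 8 (so the lex-smallest maximum matching has 8 edges)
process left vertices in ascending order; for each, take the smallest-labelled available neighbour that still permits 8 edges overall, or leave it unmatched if none does
lex-smallest matching: {0-1, 2-11, 4-9, 5-13, 8-17, 12-3, 18-14, 19-10}

Lex-smallest maximum matching: {(0,1), (2,11), (4,9), (5,13), (8,17), (12,3), (18,14), (19,10)}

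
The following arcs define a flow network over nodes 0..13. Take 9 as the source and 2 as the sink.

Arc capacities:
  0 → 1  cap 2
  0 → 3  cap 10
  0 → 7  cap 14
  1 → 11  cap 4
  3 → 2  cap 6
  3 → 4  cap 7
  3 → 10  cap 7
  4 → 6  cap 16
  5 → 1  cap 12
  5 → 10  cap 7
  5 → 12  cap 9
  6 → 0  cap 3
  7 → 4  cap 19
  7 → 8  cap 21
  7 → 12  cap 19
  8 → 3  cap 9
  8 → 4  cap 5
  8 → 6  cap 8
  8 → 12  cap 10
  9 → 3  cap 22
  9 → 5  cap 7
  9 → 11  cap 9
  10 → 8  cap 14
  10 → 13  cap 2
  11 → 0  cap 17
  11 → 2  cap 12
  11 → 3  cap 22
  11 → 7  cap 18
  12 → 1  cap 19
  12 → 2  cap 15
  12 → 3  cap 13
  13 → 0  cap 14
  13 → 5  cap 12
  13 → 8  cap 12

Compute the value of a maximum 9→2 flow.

Maximum flow value: 32

augment #1: 9→3→2 bottleneck 6, total now 6
augment #2: 9→11→2 bottleneck 9, total now 15
augment #3: 9→5→12→2 bottleneck 7, total now 22
augment #4: 9→3→10→8→12→2 bottleneck 7, total now 29
augment #5: 9→3→4→6→0→1→11→2 bottleneck 2, total now 31
augment #6: 9→3→4→6→0→7→12→2 bottleneck 1, total now 32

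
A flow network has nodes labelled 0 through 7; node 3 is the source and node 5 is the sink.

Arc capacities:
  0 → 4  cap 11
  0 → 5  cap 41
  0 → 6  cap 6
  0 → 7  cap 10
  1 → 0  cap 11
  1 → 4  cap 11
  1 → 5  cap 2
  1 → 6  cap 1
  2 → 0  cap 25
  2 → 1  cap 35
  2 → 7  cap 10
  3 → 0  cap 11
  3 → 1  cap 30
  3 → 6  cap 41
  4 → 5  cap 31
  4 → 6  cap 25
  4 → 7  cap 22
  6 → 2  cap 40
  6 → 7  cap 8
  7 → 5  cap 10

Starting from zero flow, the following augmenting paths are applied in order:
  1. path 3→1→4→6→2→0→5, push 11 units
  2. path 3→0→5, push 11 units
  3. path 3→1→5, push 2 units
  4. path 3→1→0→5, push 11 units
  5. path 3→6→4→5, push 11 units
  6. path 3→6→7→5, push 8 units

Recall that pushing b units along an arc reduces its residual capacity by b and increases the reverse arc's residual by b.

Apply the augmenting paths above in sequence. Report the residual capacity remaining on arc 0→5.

Residual capacity of (0,5): 8

after path 1 (3→1→4→6→2→0→5, push 11): res(0,5)=30
after path 2 (3→0→5, push 11): res(0,5)=19
after path 3 (3→1→5, push 2): res(0,5)=19
after path 4 (3→1→0→5, push 11): res(0,5)=8
after path 5 (3→6→4→5, push 11): res(0,5)=8
after path 6 (3→6→7→5, push 8): res(0,5)=8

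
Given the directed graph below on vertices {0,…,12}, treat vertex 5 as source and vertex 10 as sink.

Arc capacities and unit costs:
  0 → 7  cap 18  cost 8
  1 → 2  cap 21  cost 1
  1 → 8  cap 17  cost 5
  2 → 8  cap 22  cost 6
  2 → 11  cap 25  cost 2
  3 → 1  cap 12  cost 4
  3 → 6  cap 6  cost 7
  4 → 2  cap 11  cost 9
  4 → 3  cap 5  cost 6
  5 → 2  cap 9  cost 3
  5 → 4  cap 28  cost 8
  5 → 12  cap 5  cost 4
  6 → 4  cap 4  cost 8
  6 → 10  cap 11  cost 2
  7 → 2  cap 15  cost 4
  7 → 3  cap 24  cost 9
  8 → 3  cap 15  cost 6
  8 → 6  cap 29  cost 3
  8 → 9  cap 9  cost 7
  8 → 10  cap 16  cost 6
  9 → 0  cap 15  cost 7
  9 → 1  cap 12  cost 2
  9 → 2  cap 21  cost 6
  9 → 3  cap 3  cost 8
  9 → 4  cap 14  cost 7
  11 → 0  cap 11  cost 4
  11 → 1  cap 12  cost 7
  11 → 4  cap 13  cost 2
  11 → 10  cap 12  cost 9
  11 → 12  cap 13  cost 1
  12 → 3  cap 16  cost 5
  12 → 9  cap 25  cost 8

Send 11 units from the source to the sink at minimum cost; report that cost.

shortest-cost path #1: 5→2→11→10 push 9 @ unit cost 14 (adds 126)
shortest-cost path #2: 5→12→3→6→10 push 2 @ unit cost 18 (adds 36)
total cost = 162

Minimum cost for 11 units: 162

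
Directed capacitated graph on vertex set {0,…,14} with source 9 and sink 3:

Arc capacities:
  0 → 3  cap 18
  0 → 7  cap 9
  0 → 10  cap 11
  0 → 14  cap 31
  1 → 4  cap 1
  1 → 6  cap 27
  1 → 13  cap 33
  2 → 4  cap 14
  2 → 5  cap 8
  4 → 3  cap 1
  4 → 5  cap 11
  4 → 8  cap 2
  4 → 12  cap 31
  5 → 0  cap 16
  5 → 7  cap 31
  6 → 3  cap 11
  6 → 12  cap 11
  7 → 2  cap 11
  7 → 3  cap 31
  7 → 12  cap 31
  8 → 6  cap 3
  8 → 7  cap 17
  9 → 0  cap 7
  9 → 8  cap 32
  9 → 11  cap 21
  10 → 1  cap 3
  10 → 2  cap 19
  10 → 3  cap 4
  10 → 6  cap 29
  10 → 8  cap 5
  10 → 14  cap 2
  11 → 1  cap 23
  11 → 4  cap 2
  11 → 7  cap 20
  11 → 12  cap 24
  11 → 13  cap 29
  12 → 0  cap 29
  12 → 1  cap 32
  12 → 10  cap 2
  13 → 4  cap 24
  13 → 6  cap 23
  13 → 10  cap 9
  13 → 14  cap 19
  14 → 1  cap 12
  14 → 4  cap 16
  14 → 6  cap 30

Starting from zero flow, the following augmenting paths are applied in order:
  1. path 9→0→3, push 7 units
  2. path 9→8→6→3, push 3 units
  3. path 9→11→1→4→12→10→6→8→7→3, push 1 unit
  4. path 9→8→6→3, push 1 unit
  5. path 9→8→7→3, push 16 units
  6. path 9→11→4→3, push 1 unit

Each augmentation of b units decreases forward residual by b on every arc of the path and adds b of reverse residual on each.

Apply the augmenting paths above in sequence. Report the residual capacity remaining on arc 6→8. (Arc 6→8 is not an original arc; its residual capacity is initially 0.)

Residual capacity of (6,8): 3

after path 1 (9→0→3, push 7): res(6,8)=0
after path 2 (9→8→6→3, push 3): res(6,8)=3
after path 3 (9→11→1→4→12→10→6→8→7→3, push 1): res(6,8)=2
after path 4 (9→8→6→3, push 1): res(6,8)=3
after path 5 (9→8→7→3, push 16): res(6,8)=3
after path 6 (9→11→4→3, push 1): res(6,8)=3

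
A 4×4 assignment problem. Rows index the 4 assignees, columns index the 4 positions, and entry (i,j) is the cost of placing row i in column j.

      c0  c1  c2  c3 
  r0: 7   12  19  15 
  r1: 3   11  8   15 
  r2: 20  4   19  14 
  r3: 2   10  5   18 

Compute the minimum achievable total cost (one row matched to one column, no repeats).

Minimum assignment cost: 27

optimal assignment: row0→col3 (cost 15), row1→col0 (cost 3), row2→col1 (cost 4), row3→col2 (cost 5)
total = 15 + 3 + 4 + 5 = 27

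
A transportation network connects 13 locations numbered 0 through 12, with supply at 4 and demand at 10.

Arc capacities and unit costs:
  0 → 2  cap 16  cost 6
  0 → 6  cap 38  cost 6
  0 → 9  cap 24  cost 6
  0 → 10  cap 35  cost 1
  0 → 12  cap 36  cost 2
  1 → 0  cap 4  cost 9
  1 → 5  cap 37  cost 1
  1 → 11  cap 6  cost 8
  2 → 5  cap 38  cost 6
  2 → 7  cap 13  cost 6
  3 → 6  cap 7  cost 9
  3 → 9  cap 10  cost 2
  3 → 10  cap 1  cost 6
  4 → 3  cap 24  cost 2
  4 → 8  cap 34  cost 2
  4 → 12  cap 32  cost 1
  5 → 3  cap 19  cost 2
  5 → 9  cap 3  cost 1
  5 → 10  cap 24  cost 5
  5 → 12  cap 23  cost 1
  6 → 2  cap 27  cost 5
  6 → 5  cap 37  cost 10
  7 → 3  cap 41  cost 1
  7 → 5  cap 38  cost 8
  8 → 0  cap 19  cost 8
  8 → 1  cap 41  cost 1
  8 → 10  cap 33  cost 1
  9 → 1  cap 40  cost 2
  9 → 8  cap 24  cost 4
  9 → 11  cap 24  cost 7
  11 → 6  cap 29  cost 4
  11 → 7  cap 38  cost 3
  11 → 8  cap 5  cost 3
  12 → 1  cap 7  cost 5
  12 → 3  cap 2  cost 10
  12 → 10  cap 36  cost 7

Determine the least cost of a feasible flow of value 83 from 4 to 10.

Minimum cost for 83 units: 648

shortest-cost path #1: 4→8→10 push 33 @ unit cost 3 (adds 99)
shortest-cost path #2: 4→12→10 push 32 @ unit cost 8 (adds 256)
shortest-cost path #3: 4→3→10 push 1 @ unit cost 8 (adds 8)
shortest-cost path #4: 4→8→1→5→10 push 1 @ unit cost 9 (adds 9)
shortest-cost path #5: 4→3→9→1→5→10 push 10 @ unit cost 12 (adds 120)
shortest-cost path #6: 4→3→6→5→10 push 6 @ unit cost 26 (adds 156)
total cost = 648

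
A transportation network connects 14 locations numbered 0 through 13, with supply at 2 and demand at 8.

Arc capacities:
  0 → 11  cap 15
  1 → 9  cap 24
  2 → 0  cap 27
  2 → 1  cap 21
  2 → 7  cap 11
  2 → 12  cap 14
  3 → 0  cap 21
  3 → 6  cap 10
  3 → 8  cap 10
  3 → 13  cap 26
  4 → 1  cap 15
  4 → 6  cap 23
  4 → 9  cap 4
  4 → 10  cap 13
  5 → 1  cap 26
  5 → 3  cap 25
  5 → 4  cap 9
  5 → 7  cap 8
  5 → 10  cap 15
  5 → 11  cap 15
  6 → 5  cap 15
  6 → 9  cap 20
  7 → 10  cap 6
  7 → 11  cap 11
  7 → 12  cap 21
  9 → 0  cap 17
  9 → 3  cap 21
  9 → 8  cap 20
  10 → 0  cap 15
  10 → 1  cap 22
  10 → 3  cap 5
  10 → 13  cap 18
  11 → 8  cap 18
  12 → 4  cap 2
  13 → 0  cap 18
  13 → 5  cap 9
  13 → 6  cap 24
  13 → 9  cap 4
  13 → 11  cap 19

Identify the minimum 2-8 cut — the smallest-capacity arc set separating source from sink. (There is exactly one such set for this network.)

Min-cut arcs: {(2,1), (7,10), (11,8), (12,4)} (total capacity 47)

augment #1: 2→0→11→8 push 15
augment #2: 2→1→9→8 push 20
augment #3: 2→7→11→8 push 3
augment #4: 2→1→9→3→8 push 1
augment #5: 2→7→10→3→8 push 5
augment #6: 2→12→4→9→3→8 push 2
augment #7: 2→7→10→1→9→3→8 push 1
max flow = 47; residual-reachable set from 2 gives S-side
cut edges (S→T): {(2,1), (7,10), (11,8), (12,4)} total cap 47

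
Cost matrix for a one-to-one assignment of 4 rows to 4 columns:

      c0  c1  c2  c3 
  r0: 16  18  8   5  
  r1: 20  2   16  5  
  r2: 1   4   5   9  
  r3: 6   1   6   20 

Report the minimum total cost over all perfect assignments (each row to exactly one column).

Minimum assignment cost: 14

optimal assignment: row0→col3 (cost 5), row1→col1 (cost 2), row2→col0 (cost 1), row3→col2 (cost 6)
total = 5 + 2 + 1 + 6 = 14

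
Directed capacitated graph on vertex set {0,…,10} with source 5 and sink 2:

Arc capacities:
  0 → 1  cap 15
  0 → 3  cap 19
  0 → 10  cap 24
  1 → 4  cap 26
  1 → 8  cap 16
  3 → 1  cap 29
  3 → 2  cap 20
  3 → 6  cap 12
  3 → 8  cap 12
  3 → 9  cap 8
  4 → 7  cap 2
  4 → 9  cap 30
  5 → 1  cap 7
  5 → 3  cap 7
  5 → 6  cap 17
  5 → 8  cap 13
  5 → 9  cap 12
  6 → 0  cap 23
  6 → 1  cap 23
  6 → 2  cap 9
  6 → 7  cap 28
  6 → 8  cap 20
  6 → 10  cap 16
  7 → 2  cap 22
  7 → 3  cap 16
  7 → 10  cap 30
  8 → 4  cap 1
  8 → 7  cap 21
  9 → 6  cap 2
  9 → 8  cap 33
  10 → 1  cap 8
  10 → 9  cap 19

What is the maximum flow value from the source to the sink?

Maximum flow value: 49

augment #1: 5→3→2 bottleneck 7, total now 7
augment #2: 5→6→2 bottleneck 9, total now 16
augment #3: 5→6→7→2 bottleneck 8, total now 24
augment #4: 5→8→7→2 bottleneck 13, total now 37
augment #5: 5→1→4→7→2 bottleneck 1, total now 38
augment #6: 5→1→4→7→3→2 bottleneck 1, total now 39
augment #7: 5→1→8→7→3→2 bottleneck 5, total now 44
augment #8: 5→9→6→0→3→2 bottleneck 2, total now 46
augment #9: 5→9→8→7→3→2 bottleneck 3, total now 49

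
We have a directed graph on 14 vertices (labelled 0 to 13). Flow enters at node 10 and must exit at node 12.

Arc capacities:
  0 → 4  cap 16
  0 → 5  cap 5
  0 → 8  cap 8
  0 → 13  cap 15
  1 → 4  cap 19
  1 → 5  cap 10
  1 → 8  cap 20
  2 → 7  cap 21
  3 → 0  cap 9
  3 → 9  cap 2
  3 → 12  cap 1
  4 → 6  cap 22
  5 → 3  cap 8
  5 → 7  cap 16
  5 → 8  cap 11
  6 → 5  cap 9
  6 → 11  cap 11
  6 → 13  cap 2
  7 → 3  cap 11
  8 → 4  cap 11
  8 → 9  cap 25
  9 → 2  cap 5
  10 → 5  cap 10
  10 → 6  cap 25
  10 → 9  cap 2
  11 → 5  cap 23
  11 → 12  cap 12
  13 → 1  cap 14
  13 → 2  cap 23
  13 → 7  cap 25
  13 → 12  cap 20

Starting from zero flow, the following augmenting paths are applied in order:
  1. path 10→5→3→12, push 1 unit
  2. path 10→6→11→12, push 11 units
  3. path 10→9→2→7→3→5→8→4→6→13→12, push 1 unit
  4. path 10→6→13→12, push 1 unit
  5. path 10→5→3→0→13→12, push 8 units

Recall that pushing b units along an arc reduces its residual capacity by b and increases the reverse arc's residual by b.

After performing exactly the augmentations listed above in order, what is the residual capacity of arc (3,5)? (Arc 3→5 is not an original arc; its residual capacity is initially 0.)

Residual capacity of (3,5): 8

after path 1 (10→5→3→12, push 1): res(3,5)=1
after path 2 (10→6→11→12, push 11): res(3,5)=1
after path 3 (10→9→2→7→3→5→8→4→6→13→12, push 1): res(3,5)=0
after path 4 (10→6→13→12, push 1): res(3,5)=0
after path 5 (10→5→3→0→13→12, push 8): res(3,5)=8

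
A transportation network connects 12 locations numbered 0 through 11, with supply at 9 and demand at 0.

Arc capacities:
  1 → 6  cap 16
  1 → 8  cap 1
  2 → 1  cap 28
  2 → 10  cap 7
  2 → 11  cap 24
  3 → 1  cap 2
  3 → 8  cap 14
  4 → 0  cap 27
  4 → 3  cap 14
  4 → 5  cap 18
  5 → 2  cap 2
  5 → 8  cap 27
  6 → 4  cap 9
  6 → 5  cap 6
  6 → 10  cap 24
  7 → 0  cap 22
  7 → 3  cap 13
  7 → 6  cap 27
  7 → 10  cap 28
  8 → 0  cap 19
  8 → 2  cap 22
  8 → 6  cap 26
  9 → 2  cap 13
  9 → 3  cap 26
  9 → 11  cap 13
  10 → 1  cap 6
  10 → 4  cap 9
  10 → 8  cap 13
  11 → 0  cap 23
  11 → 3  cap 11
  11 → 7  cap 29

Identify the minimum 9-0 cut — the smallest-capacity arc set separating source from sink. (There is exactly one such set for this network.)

Min-cut arcs: {(3,1), (3,8), (9,2), (9,11)} (total capacity 42)

augment #1: 9→11→0 push 13
augment #2: 9→2→11→0 push 10
augment #3: 9→3→8→0 push 14
augment #4: 9→2→1→8→0 push 1
augment #5: 9→2→10→4→0 push 2
augment #6: 9→3→1→6→4→0 push 2
max flow = 42; residual-reachable set from 9 gives S-side
cut edges (S→T): {(3,1), (3,8), (9,2), (9,11)} total cap 42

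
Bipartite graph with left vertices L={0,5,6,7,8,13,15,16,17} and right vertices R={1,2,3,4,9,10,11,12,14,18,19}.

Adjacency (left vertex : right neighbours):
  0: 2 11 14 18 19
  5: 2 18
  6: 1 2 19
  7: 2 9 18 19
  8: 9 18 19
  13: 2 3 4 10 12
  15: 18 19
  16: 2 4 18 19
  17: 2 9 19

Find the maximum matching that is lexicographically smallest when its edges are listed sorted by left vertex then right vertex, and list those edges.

Lex-smallest maximum matching: {(0,11), (5,2), (6,1), (7,9), (8,18), (13,3), (15,19), (16,4)}

|M| = 8 (so the lex-smallest maximum matching has 8 edges)
process left vertices in ascending order; for each, take the smallest-labelled available neighbour that still permits 8 edges overall, or leave it unmatched if none does
lex-smallest matching: {0-11, 5-2, 6-1, 7-9, 8-18, 13-3, 15-19, 16-4}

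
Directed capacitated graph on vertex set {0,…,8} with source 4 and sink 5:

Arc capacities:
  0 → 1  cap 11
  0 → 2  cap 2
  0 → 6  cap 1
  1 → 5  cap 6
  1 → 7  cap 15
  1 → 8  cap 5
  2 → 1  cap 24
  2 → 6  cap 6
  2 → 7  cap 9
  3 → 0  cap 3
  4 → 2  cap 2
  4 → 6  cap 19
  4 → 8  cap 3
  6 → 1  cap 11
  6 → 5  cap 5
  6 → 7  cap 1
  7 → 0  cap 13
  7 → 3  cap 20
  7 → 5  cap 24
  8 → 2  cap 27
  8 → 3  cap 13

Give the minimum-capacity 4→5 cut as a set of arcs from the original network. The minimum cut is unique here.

Min-cut arcs: {(4,2), (4,8), (6,1), (6,5), (6,7)} (total capacity 22)

augment #1: 4→6→5 push 5
augment #2: 4→2→1→5 push 2
augment #3: 4→6→1→5 push 4
augment #4: 4→6→7→5 push 1
augment #5: 4→6→1→7→5 push 7
augment #6: 4→8→2→7→5 push 3
max flow = 22; residual-reachable set from 4 gives S-side
cut edges (S→T): {(4,2), (4,8), (6,1), (6,5), (6,7)} total cap 22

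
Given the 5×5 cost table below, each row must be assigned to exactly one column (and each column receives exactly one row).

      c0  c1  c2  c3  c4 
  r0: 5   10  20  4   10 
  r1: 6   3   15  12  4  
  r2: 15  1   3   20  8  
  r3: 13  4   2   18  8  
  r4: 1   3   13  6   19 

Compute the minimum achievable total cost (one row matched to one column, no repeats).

optimal assignment: row0→col3 (cost 4), row1→col4 (cost 4), row2→col1 (cost 1), row3→col2 (cost 2), row4→col0 (cost 1)
total = 4 + 4 + 1 + 2 + 1 = 12

Minimum assignment cost: 12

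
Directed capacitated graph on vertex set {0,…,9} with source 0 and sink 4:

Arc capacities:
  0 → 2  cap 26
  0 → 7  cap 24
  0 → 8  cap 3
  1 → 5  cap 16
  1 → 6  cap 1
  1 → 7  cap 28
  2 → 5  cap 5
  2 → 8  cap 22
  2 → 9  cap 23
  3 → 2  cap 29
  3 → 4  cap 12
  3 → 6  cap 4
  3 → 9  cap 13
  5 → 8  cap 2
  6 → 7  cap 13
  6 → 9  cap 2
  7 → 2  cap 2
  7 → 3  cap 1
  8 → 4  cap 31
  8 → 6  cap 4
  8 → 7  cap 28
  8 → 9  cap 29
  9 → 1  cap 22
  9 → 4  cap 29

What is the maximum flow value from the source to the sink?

augment #1: 0→8→4 bottleneck 3, total now 3
augment #2: 0→2→8→4 bottleneck 22, total now 25
augment #3: 0→2→9→4 bottleneck 4, total now 29
augment #4: 0→7→3→4 bottleneck 1, total now 30
augment #5: 0→7→2→9→4 bottleneck 2, total now 32

Maximum flow value: 32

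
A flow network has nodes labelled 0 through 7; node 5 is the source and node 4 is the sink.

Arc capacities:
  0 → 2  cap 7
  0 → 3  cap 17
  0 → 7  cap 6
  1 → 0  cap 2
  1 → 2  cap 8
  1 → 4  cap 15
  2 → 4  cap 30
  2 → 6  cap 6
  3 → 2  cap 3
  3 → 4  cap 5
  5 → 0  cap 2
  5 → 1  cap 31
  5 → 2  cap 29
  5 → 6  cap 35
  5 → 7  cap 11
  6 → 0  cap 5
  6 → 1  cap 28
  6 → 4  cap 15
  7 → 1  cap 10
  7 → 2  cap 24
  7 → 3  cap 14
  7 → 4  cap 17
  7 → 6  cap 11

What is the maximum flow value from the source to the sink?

Maximum flow value: 80

augment #1: 5→1→4 bottleneck 15, total now 15
augment #2: 5→2→4 bottleneck 29, total now 44
augment #3: 5→6→4 bottleneck 15, total now 59
augment #4: 5→7→4 bottleneck 11, total now 70
augment #5: 5→0→2→4 bottleneck 1, total now 71
augment #6: 5→0→3→4 bottleneck 1, total now 72
augment #7: 5→1→0→3→4 bottleneck 2, total now 74
augment #8: 5→6→0→3→4 bottleneck 2, total now 76
augment #9: 5→6→0→7→4 bottleneck 3, total now 79
augment #10: 5→1→2→0→7→4 bottleneck 1, total now 80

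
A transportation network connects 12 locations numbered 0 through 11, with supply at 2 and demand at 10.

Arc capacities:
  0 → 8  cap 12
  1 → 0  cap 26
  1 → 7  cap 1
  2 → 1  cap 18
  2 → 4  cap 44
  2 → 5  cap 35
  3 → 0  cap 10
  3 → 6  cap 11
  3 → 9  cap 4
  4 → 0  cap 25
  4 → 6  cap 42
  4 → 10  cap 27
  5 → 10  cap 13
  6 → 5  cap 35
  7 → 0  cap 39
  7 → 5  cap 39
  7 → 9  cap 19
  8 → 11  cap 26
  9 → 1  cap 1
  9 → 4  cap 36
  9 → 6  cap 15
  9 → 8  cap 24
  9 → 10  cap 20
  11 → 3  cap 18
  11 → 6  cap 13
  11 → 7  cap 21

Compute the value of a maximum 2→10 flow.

Maximum flow value: 53

augment #1: 2→4→10 bottleneck 27, total now 27
augment #2: 2→5→10 bottleneck 13, total now 40
augment #3: 2→1→7→9→10 bottleneck 1, total now 41
augment #4: 2→1→0→8→11→3→9→10 bottleneck 4, total now 45
augment #5: 2→1→0→8→11→7→9→10 bottleneck 8, total now 53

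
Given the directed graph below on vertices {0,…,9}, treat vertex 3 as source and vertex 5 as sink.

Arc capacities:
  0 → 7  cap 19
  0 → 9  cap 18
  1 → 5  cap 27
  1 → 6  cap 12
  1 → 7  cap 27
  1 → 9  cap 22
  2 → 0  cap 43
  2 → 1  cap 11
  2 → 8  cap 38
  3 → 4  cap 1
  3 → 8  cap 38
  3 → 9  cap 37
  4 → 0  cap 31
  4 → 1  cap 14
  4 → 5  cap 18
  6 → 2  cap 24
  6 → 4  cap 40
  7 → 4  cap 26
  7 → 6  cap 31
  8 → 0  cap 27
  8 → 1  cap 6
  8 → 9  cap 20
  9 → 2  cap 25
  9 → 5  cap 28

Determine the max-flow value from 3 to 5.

Maximum flow value: 65

augment #1: 3→4→5 bottleneck 1, total now 1
augment #2: 3→9→5 bottleneck 28, total now 29
augment #3: 3→8→1→5 bottleneck 6, total now 35
augment #4: 3→9→2→1→5 bottleneck 9, total now 44
augment #5: 3→8→0→7→4→5 bottleneck 17, total now 61
augment #6: 3→8→9→2→1→5 bottleneck 2, total now 63
augment #7: 3→8→0→7→4→1→5 bottleneck 2, total now 65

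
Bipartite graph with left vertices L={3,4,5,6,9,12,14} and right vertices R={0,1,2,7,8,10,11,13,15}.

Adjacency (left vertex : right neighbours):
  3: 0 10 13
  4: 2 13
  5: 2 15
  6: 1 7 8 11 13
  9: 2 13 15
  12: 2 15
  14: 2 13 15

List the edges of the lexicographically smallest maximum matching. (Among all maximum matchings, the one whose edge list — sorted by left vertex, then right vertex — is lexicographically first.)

|M| = 5 (so the lex-smallest maximum matching has 5 edges)
process left vertices in ascending order; for each, take the smallest-labelled available neighbour that still permits 5 edges overall, or leave it unmatched if none does
lex-smallest matching: {3-0, 4-2, 5-15, 6-1, 9-13}

Lex-smallest maximum matching: {(3,0), (4,2), (5,15), (6,1), (9,13)}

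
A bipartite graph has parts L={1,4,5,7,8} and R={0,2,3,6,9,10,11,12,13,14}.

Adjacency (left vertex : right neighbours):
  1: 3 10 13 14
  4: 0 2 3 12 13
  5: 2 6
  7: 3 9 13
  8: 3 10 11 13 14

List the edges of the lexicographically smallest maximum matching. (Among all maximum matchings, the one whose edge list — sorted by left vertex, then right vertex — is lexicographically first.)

|M| = 5 (so the lex-smallest maximum matching has 5 edges)
process left vertices in ascending order; for each, take the smallest-labelled available neighbour that still permits 5 edges overall, or leave it unmatched if none does
lex-smallest matching: {1-3, 4-0, 5-2, 7-9, 8-10}

Lex-smallest maximum matching: {(1,3), (4,0), (5,2), (7,9), (8,10)}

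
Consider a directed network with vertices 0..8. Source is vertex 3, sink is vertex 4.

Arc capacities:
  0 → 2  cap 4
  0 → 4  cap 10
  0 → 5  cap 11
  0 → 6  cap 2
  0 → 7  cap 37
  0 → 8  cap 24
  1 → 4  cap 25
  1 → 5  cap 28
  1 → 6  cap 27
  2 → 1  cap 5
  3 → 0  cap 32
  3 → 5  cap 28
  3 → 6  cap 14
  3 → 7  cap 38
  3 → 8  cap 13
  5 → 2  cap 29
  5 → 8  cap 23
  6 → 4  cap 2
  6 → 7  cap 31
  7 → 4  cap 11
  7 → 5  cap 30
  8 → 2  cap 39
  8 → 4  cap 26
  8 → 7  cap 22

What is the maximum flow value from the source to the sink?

Maximum flow value: 54

augment #1: 3→0→4 bottleneck 10, total now 10
augment #2: 3→6→4 bottleneck 2, total now 12
augment #3: 3→7→4 bottleneck 11, total now 23
augment #4: 3→8→4 bottleneck 13, total now 36
augment #5: 3→0→8→4 bottleneck 13, total now 49
augment #6: 3→0→2→1→4 bottleneck 4, total now 53
augment #7: 3→5→2→1→4 bottleneck 1, total now 54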